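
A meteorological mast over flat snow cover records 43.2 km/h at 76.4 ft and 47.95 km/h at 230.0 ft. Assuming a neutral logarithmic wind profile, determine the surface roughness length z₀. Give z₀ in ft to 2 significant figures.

z₀ ≈ 0.0034 ft

Log law: V(z) ∝ ln(z/z₀). With r = V₁/V₂ = 43.2/47.95 = 0.90094,
r · ln(z₂/z₀) = ln(z₁/z₀) ⇒ ln z₀ = (ln z₁ − r·ln z₂)/(1 − r)
ln z₀ = (4.33598 − 0.90094×5.43808) / 0.09906 = -5.6873
z₀ = exp(-5.6873) = 0.003389 ft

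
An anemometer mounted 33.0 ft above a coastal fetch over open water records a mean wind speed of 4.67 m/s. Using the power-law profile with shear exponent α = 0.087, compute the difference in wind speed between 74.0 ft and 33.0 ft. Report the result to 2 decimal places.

Power law: V₂ = V₁ · (z₂/z₁)^α = 4.67 × (2.2424)^0.087 = 5.0099 m/s
ΔV = 5.0099 − 4.67 = 0.3399 m/s

0.34 m/s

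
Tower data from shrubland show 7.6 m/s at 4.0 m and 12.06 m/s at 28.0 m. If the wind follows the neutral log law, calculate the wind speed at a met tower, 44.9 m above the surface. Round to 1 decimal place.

Log law: V ∝ ln(z/z₀). From the pair, with r = V₁/V₂ = 0.63018,
ln z₀ = (ln z₁ − r·ln z₂)/(1 − r) = (1.3863 − 0.63018×3.3322)/0.36982 = -1.9296 → z₀ = 0.1452 m
V₃ = V₁ · ln(z₃/z₀)/ln(z₁/z₀) = 7.6 × 5.7340/3.3159 = 13.1424 m/s

13.1 m/s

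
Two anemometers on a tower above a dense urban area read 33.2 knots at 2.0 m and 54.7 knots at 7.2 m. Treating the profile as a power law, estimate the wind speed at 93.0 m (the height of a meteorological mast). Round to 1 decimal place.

First find α: α = ln(V₂/V₁)/ln(z₂/z₁) = ln(54.7/33.2)/ln(7.2/2.0) = 0.49931/1.28093 = 0.3898
Extrapolate from 7.2 m to 93.0 m: V₃ = 54.7 × (93.0/7.2)^0.3898 = 54.7 × 2.7110 = 148.2924 knots

148.3 knots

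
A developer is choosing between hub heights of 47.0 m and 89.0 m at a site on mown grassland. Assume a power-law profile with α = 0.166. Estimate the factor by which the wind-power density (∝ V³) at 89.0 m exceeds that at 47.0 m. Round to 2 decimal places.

Speed ratio: V_B/V_A = (z_B/z_A)^α = (89.0/47.0)^0.166 = (1.8936)^0.166 = 1.11181
Power-density ratio: P_B/P_A = (V_B/V_A)³ = (1.11181)³ = 1.37433

1.37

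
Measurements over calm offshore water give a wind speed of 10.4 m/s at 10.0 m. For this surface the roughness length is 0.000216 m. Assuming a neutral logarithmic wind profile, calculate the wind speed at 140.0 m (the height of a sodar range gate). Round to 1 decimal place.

Log law: V(z) ∝ ln(z/z₀), so V₂/V₁ = ln(z₂/z₀) / ln(z₁/z₀).
ln(140.0/0.000216) = 13.3819, ln(10.0/0.000216) = 10.7428
V₂ = 10.4 × 13.3819/10.7428 = 10.4 × 1.2457 = 12.9548 m/s

13.0 m/s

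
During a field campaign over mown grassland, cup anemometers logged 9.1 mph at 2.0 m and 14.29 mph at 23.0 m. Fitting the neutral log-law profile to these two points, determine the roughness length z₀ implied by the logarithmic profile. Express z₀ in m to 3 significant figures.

z₀ ≈ 0.0276 m

Log law: V(z) ∝ ln(z/z₀). With r = V₁/V₂ = 9.1/14.29 = 0.63681,
r · ln(z₂/z₀) = ln(z₁/z₀) ⇒ ln z₀ = (ln z₁ − r·ln z₂)/(1 − r)
ln z₀ = (0.69315 − 0.63681×3.13549) / 0.36319 = -3.5892
z₀ = exp(-3.5892) = 0.02762 m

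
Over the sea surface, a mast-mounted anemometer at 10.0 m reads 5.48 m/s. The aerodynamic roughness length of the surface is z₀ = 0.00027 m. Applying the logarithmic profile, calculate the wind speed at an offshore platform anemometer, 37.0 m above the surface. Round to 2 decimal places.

6.16 m/s

Log law: V(z) ∝ ln(z/z₀), so V₂/V₁ = ln(z₂/z₀) / ln(z₁/z₀).
ln(37.0/0.00027) = 11.8280, ln(10.0/0.00027) = 10.5197
V₂ = 5.48 × 11.8280/10.5197 = 5.48 × 1.1244 = 6.1615 m/s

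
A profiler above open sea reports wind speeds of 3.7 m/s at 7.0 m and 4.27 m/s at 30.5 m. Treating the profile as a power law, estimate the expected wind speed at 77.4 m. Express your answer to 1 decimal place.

First find α: α = ln(V₂/V₁)/ln(z₂/z₁) = ln(4.27/3.7)/ln(30.5/7.0) = 0.14328/1.47182 = 0.0973
Extrapolate from 30.5 m to 77.4 m: V₃ = 4.27 × (77.4/30.5)^0.0973 = 4.27 × 1.0949 = 4.6752 m/s

4.7 m/s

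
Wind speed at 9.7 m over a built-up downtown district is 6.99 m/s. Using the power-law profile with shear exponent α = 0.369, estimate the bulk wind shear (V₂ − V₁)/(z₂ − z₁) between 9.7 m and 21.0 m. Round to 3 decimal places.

Power law: V₂ = V₁ · (z₂/z₁)^α = 6.99 × (2.1649)^0.369 = 9.2952 m/s
ΔV/Δz = (9.2952 − 6.99)/(21.0 − 9.7) = 2.3052/11.3000 = 0.20400 m/s/m

0.204 m/s/m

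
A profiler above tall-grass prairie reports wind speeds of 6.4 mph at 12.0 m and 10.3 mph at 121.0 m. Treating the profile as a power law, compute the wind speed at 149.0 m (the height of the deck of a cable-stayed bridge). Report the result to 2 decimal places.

10.75 mph

First find α: α = ln(V₂/V₁)/ln(z₂/z₁) = ln(10.3/6.4)/ln(121.0/12.0) = 0.47585/2.31088 = 0.2059
Extrapolate from 121.0 m to 149.0 m: V₃ = 10.3 × (149.0/121.0)^0.2059 = 10.3 × 1.0438 = 10.7511 mph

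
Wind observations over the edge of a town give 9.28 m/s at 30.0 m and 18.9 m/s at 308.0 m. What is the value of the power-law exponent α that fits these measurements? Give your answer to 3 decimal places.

Power law: V₂/V₁ = (z₂/z₁)^α ⇒ α = ln(V₂/V₁) / ln(z₂/z₁)
α = ln(18.9/9.28) / ln(308.0/30.0) = ln(2.0366) / ln(10.2667)
  = 0.71130 / 2.32890 = 0.30542

α ≈ 0.305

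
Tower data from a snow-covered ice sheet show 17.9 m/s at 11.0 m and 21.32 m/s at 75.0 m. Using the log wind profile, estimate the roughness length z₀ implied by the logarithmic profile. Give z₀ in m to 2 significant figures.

z₀ ≈ 0.00048 m

Log law: V(z) ∝ ln(z/z₀). With r = V₁/V₂ = 17.9/21.32 = 0.83959,
r · ln(z₂/z₀) = ln(z₁/z₀) ⇒ ln z₀ = (ln z₁ − r·ln z₂)/(1 − r)
ln z₀ = (2.39790 − 0.83959×4.31749) / 0.16041 = -7.6491
z₀ = exp(-7.6491) = 0.0004765 m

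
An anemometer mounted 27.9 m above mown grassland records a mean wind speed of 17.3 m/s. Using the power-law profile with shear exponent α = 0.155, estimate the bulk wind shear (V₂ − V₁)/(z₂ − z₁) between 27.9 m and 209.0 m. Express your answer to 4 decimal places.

0.0350 m/s/m

Power law: V₂ = V₁ · (z₂/z₁)^α = 17.3 × (7.4910)^0.155 = 23.6374 m/s
ΔV/Δz = (23.6374 − 17.3)/(209.0 − 27.9) = 6.3374/181.1000 = 0.03499 m/s/m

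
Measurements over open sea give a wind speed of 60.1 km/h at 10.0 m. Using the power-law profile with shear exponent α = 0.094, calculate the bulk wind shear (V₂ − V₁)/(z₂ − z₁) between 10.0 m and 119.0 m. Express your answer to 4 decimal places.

Power law: V₂ = V₁ · (z₂/z₁)^α = 60.1 × (11.9000)^0.094 = 75.8535 km/h
ΔV/Δz = (75.8535 − 60.1)/(119.0 − 10.0) = 15.7535/109.0000 = 0.14453 km/h/m

0.1445 km/h/m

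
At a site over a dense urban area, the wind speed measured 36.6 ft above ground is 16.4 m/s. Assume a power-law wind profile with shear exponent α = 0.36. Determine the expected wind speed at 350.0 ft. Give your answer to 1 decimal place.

Power-law profile: V₂ = V₁ · (z₂/z₁)^α
V₂ = 16.4 × (350.0/36.6)^0.36 = 16.4 × (9.5628)^0.36
    = 16.4 × 2.2543 = 36.9705 m/s

37.0 m/s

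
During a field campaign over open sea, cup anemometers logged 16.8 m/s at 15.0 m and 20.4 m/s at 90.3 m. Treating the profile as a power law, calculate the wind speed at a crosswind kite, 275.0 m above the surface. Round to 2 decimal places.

23.01 m/s

First find α: α = ln(V₂/V₁)/ln(z₂/z₁) = ln(20.4/16.8)/ln(90.3/15.0) = 0.19416/1.79509 = 0.1082
Extrapolate from 90.3 m to 275.0 m: V₃ = 20.4 × (275.0/90.3)^0.1082 = 20.4 × 1.1280 = 23.0113 m/s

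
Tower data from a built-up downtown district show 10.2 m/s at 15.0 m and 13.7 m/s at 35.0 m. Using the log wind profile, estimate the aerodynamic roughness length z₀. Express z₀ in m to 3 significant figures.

Log law: V(z) ∝ ln(z/z₀). With r = V₁/V₂ = 10.2/13.7 = 0.74453,
r · ln(z₂/z₀) = ln(z₁/z₀) ⇒ ln z₀ = (ln z₁ − r·ln z₂)/(1 − r)
ln z₀ = (2.70805 − 0.74453×3.55535) / 0.25547 = 0.2388
z₀ = exp(0.2388) = 1.270 m

z₀ ≈ 1.27 m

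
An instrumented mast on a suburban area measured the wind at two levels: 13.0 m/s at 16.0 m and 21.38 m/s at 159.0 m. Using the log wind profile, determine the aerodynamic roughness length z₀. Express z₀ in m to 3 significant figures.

z₀ ≈ 0.454 m

Log law: V(z) ∝ ln(z/z₀). With r = V₁/V₂ = 13.0/21.38 = 0.60804,
r · ln(z₂/z₀) = ln(z₁/z₀) ⇒ ln z₀ = (ln z₁ − r·ln z₂)/(1 − r)
ln z₀ = (2.77259 − 0.60804×5.06890) / 0.39196 = -0.7897
z₀ = exp(-0.7897) = 0.4540 m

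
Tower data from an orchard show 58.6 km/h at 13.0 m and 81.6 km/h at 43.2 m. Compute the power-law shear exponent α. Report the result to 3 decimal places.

α ≈ 0.276

Power law: V₂/V₁ = (z₂/z₁)^α ⇒ α = ln(V₂/V₁) / ln(z₂/z₁)
α = ln(81.6/58.6) / ln(43.2/13.0) = ln(1.3925) / ln(3.3231)
  = 0.33109 / 1.20089 = 0.27571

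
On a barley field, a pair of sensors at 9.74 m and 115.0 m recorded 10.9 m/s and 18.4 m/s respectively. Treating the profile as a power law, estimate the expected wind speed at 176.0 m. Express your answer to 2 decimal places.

20.14 m/s

First find α: α = ln(V₂/V₁)/ln(z₂/z₁) = ln(18.4/10.9)/ln(115.0/9.74) = 0.52359/2.46869 = 0.2121
Extrapolate from 115.0 m to 176.0 m: V₃ = 18.4 × (176.0/115.0)^0.2121 = 18.4 × 1.0945 = 20.1380 m/s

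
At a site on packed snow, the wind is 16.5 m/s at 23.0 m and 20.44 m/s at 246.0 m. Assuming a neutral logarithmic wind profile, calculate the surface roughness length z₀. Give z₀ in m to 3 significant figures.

Log law: V(z) ∝ ln(z/z₀). With r = V₁/V₂ = 16.5/20.44 = 0.80724,
r · ln(z₂/z₀) = ln(z₁/z₀) ⇒ ln z₀ = (ln z₁ − r·ln z₂)/(1 − r)
ln z₀ = (3.13549 − 0.80724×5.50533) / 0.19276 = -6.7890
z₀ = exp(-6.7890) = 0.001126 m

z₀ ≈ 0.00113 m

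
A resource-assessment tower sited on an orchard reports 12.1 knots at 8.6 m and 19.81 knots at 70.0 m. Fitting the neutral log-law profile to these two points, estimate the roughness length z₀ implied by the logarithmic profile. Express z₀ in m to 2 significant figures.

Log law: V(z) ∝ ln(z/z₀). With r = V₁/V₂ = 12.1/19.81 = 0.61080,
r · ln(z₂/z₀) = ln(z₁/z₀) ⇒ ln z₀ = (ln z₁ − r·ln z₂)/(1 − r)
ln z₀ = (2.15176 − 0.61080×4.24850) / 0.38920 = -1.1388
z₀ = exp(-1.1388) = 0.3202 m

z₀ ≈ 0.32 m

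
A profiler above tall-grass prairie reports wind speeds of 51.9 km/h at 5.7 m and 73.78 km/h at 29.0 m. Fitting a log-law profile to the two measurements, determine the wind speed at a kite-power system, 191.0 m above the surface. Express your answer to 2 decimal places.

Log law: V ∝ ln(z/z₀). From the pair, with r = V₁/V₂ = 0.70344,
ln z₀ = (ln z₁ − r·ln z₂)/(1 − r) = (1.7405 − 0.70344×3.3673)/0.29656 = -2.1184 → z₀ = 0.1202 m
V₃ = V₁ · ln(z₃/z₀)/ln(z₁/z₀) = 51.9 × 7.3707/3.8589 = 99.1320 km/h

99.13 km/h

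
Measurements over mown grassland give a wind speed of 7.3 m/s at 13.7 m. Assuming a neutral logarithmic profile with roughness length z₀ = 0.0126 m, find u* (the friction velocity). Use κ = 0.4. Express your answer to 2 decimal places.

Log law: V(z) = (u*/κ) · ln(z/z₀) ⇒ u* = κ · V / ln(z/z₀)
u* = 0.4 × 7.3 / ln(13.7/0.0126) = 0.4 × 7.3 / 6.9915
   = 2.9200 / 6.9915 = 0.4177 m/s

u* ≈ 0.42 m/s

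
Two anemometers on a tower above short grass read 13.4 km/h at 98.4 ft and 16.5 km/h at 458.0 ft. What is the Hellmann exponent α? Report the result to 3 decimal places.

Power law: V₂/V₁ = (z₂/z₁)^α ⇒ α = ln(V₂/V₁) / ln(z₂/z₁)
α = ln(16.5/13.4) / ln(458.0/98.4) = ln(1.2313) / ln(4.6545)
  = 0.20811 / 1.53783 = 0.13532

α ≈ 0.135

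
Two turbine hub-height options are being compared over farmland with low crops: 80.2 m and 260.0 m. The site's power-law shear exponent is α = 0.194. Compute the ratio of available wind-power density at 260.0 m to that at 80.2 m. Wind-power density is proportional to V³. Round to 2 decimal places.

1.98

Speed ratio: V_B/V_A = (z_B/z_A)^α = (260.0/80.2)^0.194 = (3.2419)^0.194 = 1.25630
Power-density ratio: P_B/P_A = (V_B/V_A)³ = (1.25630)³ = 1.98283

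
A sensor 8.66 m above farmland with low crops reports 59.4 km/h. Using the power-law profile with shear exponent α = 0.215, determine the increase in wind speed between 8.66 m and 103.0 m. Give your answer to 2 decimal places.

Power law: V₂ = V₁ · (z₂/z₁)^α = 59.4 × (11.8938)^0.215 = 101.1533 km/h
ΔV = 101.1533 − 59.4 = 41.7533 km/h

41.75 km/h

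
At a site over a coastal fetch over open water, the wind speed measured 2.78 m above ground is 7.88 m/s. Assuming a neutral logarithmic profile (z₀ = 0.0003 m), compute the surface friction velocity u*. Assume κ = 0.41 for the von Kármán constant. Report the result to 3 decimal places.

Log law: V(z) = (u*/κ) · ln(z/z₀) ⇒ u* = κ · V / ln(z/z₀)
u* = 0.41 × 7.88 / ln(2.78/0.0003) = 0.41 × 7.88 / 9.1342
   = 3.2308 / 9.1342 = 0.3537 m/s

u* ≈ 0.354 m/s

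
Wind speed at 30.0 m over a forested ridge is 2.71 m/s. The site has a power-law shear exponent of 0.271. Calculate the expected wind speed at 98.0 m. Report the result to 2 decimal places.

Power-law profile: V₂ = V₁ · (z₂/z₁)^α
V₂ = 2.71 × (98.0/30.0)^0.271 = 2.71 × (3.2667)^0.271
    = 2.71 × 1.3782 = 3.7350 m/s

3.74 m/s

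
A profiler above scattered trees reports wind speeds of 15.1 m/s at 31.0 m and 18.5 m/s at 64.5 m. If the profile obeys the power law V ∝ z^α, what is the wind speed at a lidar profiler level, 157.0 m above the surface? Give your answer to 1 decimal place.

23.7 m/s

First find α: α = ln(V₂/V₁)/ln(z₂/z₁) = ln(18.5/15.1)/ln(64.5/31.0) = 0.20308/0.73268 = 0.2772
Extrapolate from 64.5 m to 157.0 m: V₃ = 18.5 × (157.0/64.5)^0.2772 = 18.5 × 1.2796 = 23.6730 m/s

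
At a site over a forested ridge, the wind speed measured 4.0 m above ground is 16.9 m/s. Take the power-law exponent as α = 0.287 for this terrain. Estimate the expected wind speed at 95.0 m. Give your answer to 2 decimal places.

41.95 m/s

Power-law profile: V₂ = V₁ · (z₂/z₁)^α
V₂ = 16.9 × (95.0/4.0)^0.287 = 16.9 × (23.7500)^0.287
    = 16.9 × 2.4821 = 41.9471 m/s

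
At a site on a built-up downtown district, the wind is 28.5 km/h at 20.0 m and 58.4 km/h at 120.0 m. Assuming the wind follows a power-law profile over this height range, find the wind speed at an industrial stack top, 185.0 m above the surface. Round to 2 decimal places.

69.45 km/h

First find α: α = ln(V₂/V₁)/ln(z₂/z₁) = ln(58.4/28.5)/ln(120.0/20.0) = 0.71741/1.79176 = 0.4004
Extrapolate from 120.0 m to 185.0 m: V₃ = 58.4 × (185.0/120.0)^0.4004 = 58.4 × 1.1892 = 69.4518 km/h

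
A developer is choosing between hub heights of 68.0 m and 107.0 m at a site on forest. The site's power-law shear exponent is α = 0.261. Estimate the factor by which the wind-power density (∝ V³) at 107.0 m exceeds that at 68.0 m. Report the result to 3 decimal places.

1.426

Speed ratio: V_B/V_A = (z_B/z_A)^α = (107.0/68.0)^0.261 = (1.5735)^0.261 = 1.12560
Power-density ratio: P_B/P_A = (V_B/V_A)³ = (1.12560)³ = 1.42611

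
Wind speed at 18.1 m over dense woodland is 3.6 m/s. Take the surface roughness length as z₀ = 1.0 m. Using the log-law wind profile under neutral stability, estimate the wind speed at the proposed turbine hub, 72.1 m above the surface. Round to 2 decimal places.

5.32 m/s

Log law: V(z) ∝ ln(z/z₀), so V₂/V₁ = ln(z₂/z₀) / ln(z₁/z₀).
ln(72.1/1.0) = 4.2781, ln(18.1/1.0) = 2.8959
V₂ = 3.6 × 4.2781/2.8959 = 3.6 × 1.4773 = 5.3182 m/s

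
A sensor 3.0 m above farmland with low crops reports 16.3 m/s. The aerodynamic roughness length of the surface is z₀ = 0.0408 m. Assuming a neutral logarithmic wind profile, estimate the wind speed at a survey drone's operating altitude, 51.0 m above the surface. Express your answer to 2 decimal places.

Log law: V(z) ∝ ln(z/z₀), so V₂/V₁ = ln(z₂/z₀) / ln(z₁/z₀).
ln(51.0/0.0408) = 7.1309, ln(3.0/0.0408) = 4.2977
V₂ = 16.3 × 7.1309/4.2977 = 16.3 × 1.6592 = 27.0456 m/s

27.05 m/s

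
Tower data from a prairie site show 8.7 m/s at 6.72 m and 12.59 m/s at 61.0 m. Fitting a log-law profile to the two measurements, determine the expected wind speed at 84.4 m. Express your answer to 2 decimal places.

Log law: V ∝ ln(z/z₀). From the pair, with r = V₁/V₂ = 0.69102,
ln z₀ = (ln z₁ − r·ln z₂)/(1 − r) = (1.9051 − 0.69102×4.1109)/0.30898 = -3.0282 → z₀ = 0.04840 m
V₃ = V₁ · ln(z₃/z₀)/ln(z₁/z₀) = 8.7 × 7.4637/4.9332 = 13.1626 m/s

13.16 m/s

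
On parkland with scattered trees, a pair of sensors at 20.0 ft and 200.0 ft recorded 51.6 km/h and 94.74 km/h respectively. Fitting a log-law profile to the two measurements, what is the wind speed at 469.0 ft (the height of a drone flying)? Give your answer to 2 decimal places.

Log law: V ∝ ln(z/z₀). From the pair, with r = V₁/V₂ = 0.54465,
ln z₀ = (ln z₁ − r·ln z₂)/(1 − r) = (2.9957 − 0.54465×5.2983)/0.45535 = 0.2416 → z₀ = 1.273 ft
V₃ = V₁ · ln(z₃/z₀)/ln(z₁/z₀) = 51.6 × 5.9090/2.7541 = 110.7080 km/h

110.71 km/h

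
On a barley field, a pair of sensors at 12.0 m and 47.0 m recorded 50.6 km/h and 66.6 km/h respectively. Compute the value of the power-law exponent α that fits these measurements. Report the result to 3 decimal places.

α ≈ 0.201

Power law: V₂/V₁ = (z₂/z₁)^α ⇒ α = ln(V₂/V₁) / ln(z₂/z₁)
α = ln(66.6/50.6) / ln(47.0/12.0) = ln(1.3162) / ln(3.9167)
  = 0.27475 / 1.36524 = 0.20125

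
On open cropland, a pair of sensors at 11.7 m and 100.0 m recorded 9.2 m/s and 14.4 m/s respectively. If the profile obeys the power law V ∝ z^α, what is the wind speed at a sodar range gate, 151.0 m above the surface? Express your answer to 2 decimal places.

First find α: α = ln(V₂/V₁)/ln(z₂/z₁) = ln(14.4/9.2)/ln(100.0/11.7) = 0.44802/2.14558 = 0.2088
Extrapolate from 100.0 m to 151.0 m: V₃ = 14.4 × (151.0/100.0)^0.2088 = 14.4 × 1.0899 = 15.6941 m/s

15.69 m/s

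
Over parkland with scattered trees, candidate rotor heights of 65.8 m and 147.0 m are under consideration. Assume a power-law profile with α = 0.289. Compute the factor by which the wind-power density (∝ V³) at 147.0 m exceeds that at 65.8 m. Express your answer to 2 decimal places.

Speed ratio: V_B/V_A = (z_B/z_A)^α = (147.0/65.8)^0.289 = (2.2340)^0.289 = 1.26150
Power-density ratio: P_B/P_A = (V_B/V_A)³ = (1.26150)³ = 2.00753

2.01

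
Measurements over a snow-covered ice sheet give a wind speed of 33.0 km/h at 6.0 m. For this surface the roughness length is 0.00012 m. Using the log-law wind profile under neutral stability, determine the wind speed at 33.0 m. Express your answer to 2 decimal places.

Log law: V(z) ∝ ln(z/z₀), so V₂/V₁ = ln(z₂/z₀) / ln(z₁/z₀).
ln(33.0/0.00012) = 12.5245, ln(6.0/0.00012) = 10.8198
V₂ = 33.0 × 12.5245/10.8198 = 33.0 × 1.1576 = 38.1994 km/h

38.20 km/h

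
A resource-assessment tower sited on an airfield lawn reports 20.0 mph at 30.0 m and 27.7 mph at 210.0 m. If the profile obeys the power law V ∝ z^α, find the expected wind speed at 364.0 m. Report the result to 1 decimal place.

First find α: α = ln(V₂/V₁)/ln(z₂/z₁) = ln(27.7/20.0)/ln(210.0/30.0) = 0.32570/1.94591 = 0.1674
Extrapolate from 210.0 m to 364.0 m: V₃ = 27.7 × (364.0/210.0)^0.1674 = 27.7 × 1.0964 = 30.3713 mph

30.4 mph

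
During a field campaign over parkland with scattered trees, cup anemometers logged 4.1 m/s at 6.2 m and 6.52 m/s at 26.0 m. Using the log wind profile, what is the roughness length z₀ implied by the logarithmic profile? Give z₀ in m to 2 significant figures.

z₀ ≈ 0.55 m

Log law: V(z) ∝ ln(z/z₀). With r = V₁/V₂ = 4.1/6.52 = 0.62883,
r · ln(z₂/z₀) = ln(z₁/z₀) ⇒ ln z₀ = (ln z₁ − r·ln z₂)/(1 − r)
ln z₀ = (1.82455 − 0.62883×3.25810) / 0.37117 = -0.6042
z₀ = exp(-0.6042) = 0.5465 m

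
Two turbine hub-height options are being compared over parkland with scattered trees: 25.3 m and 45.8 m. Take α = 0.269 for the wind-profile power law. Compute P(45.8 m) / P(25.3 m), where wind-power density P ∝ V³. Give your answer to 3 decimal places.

1.614

Speed ratio: V_B/V_A = (z_B/z_A)^α = (45.8/25.3)^0.269 = (1.8103)^0.269 = 1.17310
Power-density ratio: P_B/P_A = (V_B/V_A)³ = (1.17310)³ = 1.61436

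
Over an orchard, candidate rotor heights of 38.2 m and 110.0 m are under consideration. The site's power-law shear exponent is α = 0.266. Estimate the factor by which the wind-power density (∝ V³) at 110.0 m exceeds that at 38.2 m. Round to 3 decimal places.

Speed ratio: V_B/V_A = (z_B/z_A)^α = (110.0/38.2)^0.266 = (2.8796)^0.266 = 1.32490
Power-density ratio: P_B/P_A = (V_B/V_A)³ = (1.32490)³ = 2.32565

2.326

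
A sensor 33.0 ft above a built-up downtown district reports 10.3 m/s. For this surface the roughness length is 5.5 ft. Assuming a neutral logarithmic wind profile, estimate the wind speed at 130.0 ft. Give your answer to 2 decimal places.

Log law: V(z) ∝ ln(z/z₀), so V₂/V₁ = ln(z₂/z₀) / ln(z₁/z₀).
ln(130.0/5.5) = 3.1628, ln(33.0/5.5) = 1.7918
V₂ = 10.3 × 3.1628/1.7918 = 10.3 × 1.7652 = 18.1814 m/s

18.18 m/s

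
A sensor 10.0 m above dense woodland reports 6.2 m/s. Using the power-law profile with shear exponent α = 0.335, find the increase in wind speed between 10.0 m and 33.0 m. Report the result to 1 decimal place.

3.0 m/s

Power law: V₂ = V₁ · (z₂/z₁)^α = 6.2 × (3.3000)^0.335 = 9.2490 m/s
ΔV = 9.2490 − 6.2 = 3.0490 m/s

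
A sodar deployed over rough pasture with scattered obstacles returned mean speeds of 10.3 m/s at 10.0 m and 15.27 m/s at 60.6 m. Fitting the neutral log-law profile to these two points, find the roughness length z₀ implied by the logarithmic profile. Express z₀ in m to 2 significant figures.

Log law: V(z) ∝ ln(z/z₀). With r = V₁/V₂ = 10.3/15.27 = 0.67453,
r · ln(z₂/z₀) = ln(z₁/z₀) ⇒ ln z₀ = (ln z₁ − r·ln z₂)/(1 − r)
ln z₀ = (2.30259 − 0.67453×4.10429) / 0.32547 = -1.4313
z₀ = exp(-1.4313) = 0.2390 m

z₀ ≈ 0.24 m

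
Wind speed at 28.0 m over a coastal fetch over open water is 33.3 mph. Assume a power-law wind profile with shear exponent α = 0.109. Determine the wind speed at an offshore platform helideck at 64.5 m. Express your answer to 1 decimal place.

Power-law profile: V₂ = V₁ · (z₂/z₁)^α
V₂ = 33.3 × (64.5/28.0)^0.109 = 33.3 × (2.3036)^0.109
    = 33.3 × 1.0952 = 36.4709 mph

36.5 mph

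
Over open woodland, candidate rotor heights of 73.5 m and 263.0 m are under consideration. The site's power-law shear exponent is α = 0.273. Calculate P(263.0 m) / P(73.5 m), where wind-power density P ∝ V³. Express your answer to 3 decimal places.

Speed ratio: V_B/V_A = (z_B/z_A)^α = (263.0/73.5)^0.273 = (3.5782)^0.273 = 1.41629
Power-density ratio: P_B/P_A = (V_B/V_A)³ = (1.41629)³ = 2.84089

2.841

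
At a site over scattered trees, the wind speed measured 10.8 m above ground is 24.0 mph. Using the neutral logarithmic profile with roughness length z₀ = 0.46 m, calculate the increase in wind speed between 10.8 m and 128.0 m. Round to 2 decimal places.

18.80 mph

Log law: V₂ = V₁ · ln(z₂/z₀)/ln(z₁/z₀) = 24.0 × 5.6286/3.1561 = 42.8017 mph
ΔV = 42.8017 − 24.0 = 18.8017 mph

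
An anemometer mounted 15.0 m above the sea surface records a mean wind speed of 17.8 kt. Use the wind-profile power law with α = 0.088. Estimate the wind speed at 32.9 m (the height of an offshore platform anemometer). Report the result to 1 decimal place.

19.1 kt

Power-law profile: V₂ = V₁ · (z₂/z₁)^α
V₂ = 17.8 × (32.9/15.0)^0.088 = 17.8 × (2.1933)^0.088
    = 17.8 × 1.0716 = 19.0738 kt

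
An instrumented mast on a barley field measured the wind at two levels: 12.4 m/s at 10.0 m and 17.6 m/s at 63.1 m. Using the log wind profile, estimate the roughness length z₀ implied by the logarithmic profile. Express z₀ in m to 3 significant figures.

Log law: V(z) ∝ ln(z/z₀). With r = V₁/V₂ = 12.4/17.6 = 0.70455,
r · ln(z₂/z₀) = ln(z₁/z₀) ⇒ ln z₀ = (ln z₁ − r·ln z₂)/(1 − r)
ln z₀ = (2.30259 − 0.70455×4.14472) / 0.29545 = -2.0902
z₀ = exp(-2.0902) = 0.1237 m

z₀ ≈ 0.124 m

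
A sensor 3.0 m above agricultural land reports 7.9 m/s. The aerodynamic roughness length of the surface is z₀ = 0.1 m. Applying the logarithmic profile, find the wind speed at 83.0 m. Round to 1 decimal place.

15.6 m/s

Log law: V(z) ∝ ln(z/z₀), so V₂/V₁ = ln(z₂/z₀) / ln(z₁/z₀).
ln(83.0/0.1) = 6.7214, ln(3.0/0.1) = 3.4012
V₂ = 7.9 × 6.7214/3.4012 = 7.9 × 1.9762 = 15.6119 m/s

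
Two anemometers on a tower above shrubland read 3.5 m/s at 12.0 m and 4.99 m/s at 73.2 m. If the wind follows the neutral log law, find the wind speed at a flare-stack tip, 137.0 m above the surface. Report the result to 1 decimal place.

5.5 m/s

Log law: V ∝ ln(z/z₀). From the pair, with r = V₁/V₂ = 0.70140,
ln z₀ = (ln z₁ − r·ln z₂)/(1 − r) = (2.4849 − 0.70140×4.2932)/0.29860 = -1.7628 → z₀ = 0.1716 m
V₃ = V₁ · ln(z₃/z₀)/ln(z₁/z₀) = 3.5 × 6.6827/4.2477 = 5.5065 m/s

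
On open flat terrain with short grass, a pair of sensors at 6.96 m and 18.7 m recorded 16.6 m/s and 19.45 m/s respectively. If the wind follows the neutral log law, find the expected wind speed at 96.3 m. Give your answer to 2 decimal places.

24.18 m/s

Log law: V ∝ ln(z/z₀). From the pair, with r = V₁/V₂ = 0.85347,
ln z₀ = (ln z₁ − r·ln z₂)/(1 − r) = (1.9402 − 0.85347×2.9285)/0.14653 = -3.8165 → z₀ = 0.02200 m
V₃ = V₁ · ln(z₃/z₀)/ln(z₁/z₀) = 16.6 × 8.3840/5.7567 = 24.1761 m/s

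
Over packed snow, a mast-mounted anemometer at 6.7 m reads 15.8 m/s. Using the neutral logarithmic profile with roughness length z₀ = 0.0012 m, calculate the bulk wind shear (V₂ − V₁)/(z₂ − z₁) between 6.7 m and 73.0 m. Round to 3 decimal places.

0.066 m/s/m

Log law: V₂ = V₁ · ln(z₂/z₀)/ln(z₁/z₀) = 15.8 × 11.0159/8.6275 = 20.1739 m/s
ΔV/Δz = (20.1739 − 15.8)/(73.0 − 6.7) = 4.3739/66.3000 = 0.06597 m/s/m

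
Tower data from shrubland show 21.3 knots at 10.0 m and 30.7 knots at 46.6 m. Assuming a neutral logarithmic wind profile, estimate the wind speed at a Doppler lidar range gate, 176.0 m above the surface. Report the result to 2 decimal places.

38.82 knots

Log law: V ∝ ln(z/z₀). From the pair, with r = V₁/V₂ = 0.69381,
ln z₀ = (ln z₁ − r·ln z₂)/(1 − r) = (2.3026 − 0.69381×3.8416)/0.30619 = -1.1848 → z₀ = 0.3058 m
V₃ = V₁ · ln(z₃/z₀)/ln(z₁/z₀) = 21.3 × 6.3552/3.4873 = 38.8166 knots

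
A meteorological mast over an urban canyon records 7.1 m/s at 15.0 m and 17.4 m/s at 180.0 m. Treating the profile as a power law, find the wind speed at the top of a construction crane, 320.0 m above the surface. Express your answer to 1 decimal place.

21.4 m/s

First find α: α = ln(V₂/V₁)/ln(z₂/z₁) = ln(17.4/7.1)/ln(180.0/15.0) = 0.89638/2.48491 = 0.3607
Extrapolate from 180.0 m to 320.0 m: V₃ = 17.4 × (320.0/180.0)^0.3607 = 17.4 × 1.2307 = 21.4135 m/s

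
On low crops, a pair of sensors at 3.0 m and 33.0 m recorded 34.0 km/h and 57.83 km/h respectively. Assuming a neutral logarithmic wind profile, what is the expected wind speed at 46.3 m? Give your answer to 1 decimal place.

61.2 km/h

Log law: V ∝ ln(z/z₀). From the pair, with r = V₁/V₂ = 0.58793,
ln z₀ = (ln z₁ − r·ln z₂)/(1 − r) = (1.0986 − 0.58793×3.4965)/0.41207 = -2.3226 → z₀ = 0.09801 m
V₃ = V₁ · ln(z₃/z₀)/ln(z₁/z₀) = 34.0 × 6.1578/3.4213 = 61.1953 km/h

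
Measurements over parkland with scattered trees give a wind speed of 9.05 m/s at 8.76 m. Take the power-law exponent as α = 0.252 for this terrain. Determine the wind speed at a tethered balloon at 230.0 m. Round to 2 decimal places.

Power-law profile: V₂ = V₁ · (z₂/z₁)^α
V₂ = 9.05 × (230.0/8.76)^0.252 = 9.05 × (26.2557)^0.252
    = 9.05 × 2.2785 = 20.6202 m/s

20.62 m/s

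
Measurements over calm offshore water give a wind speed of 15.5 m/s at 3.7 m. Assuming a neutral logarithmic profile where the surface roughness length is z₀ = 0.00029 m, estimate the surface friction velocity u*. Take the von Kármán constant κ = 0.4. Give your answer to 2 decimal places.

u* ≈ 0.66 m/s

Log law: V(z) = (u*/κ) · ln(z/z₀) ⇒ u* = κ · V / ln(z/z₀)
u* = 0.4 × 15.5 / ln(3.7/0.00029) = 0.4 × 15.5 / 9.4540
   = 6.2000 / 9.4540 = 0.6558 m/s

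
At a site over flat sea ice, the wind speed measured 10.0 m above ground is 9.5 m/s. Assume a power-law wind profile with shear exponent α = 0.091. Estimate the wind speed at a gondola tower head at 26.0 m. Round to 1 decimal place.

10.4 m/s

Power-law profile: V₂ = V₁ · (z₂/z₁)^α
V₂ = 9.5 × (26.0/10.0)^0.091 = 9.5 × (2.6000)^0.091
    = 9.5 × 1.0908 = 10.3630 m/s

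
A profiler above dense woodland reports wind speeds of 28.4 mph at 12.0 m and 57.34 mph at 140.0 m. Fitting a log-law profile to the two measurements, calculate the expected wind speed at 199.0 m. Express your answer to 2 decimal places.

61.48 mph

Log law: V ∝ ln(z/z₀). From the pair, with r = V₁/V₂ = 0.49529,
ln z₀ = (ln z₁ − r·ln z₂)/(1 − r) = (2.4849 − 0.49529×4.9416)/0.50471 = 0.0740 → z₀ = 1.077 m
V₃ = V₁ · ln(z₃/z₀)/ln(z₁/z₀) = 28.4 × 5.2193/2.4109 = 61.4825 mph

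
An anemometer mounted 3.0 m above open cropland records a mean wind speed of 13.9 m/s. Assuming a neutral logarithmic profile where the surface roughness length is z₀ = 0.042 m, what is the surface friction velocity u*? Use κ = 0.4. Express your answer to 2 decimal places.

Log law: V(z) = (u*/κ) · ln(z/z₀) ⇒ u* = κ · V / ln(z/z₀)
u* = 0.4 × 13.9 / ln(3.0/0.042) = 0.4 × 13.9 / 4.2687
   = 5.5600 / 4.2687 = 1.3025 m/s

u* ≈ 1.30 m/s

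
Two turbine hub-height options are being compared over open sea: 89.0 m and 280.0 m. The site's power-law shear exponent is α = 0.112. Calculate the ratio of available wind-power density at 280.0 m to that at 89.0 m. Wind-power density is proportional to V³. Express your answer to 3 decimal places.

Speed ratio: V_B/V_A = (z_B/z_A)^α = (280.0/89.0)^0.112 = (3.1461)^0.112 = 1.13697
Power-density ratio: P_B/P_A = (V_B/V_A)³ = (1.13697)³ = 1.46977

1.470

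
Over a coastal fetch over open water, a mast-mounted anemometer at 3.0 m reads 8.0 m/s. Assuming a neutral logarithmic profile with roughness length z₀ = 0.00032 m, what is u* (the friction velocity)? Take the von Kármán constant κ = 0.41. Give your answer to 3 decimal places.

u* ≈ 0.359 m/s

Log law: V(z) = (u*/κ) · ln(z/z₀) ⇒ u* = κ · V / ln(z/z₀)
u* = 0.41 × 8.0 / ln(3.0/0.00032) = 0.41 × 8.0 / 9.1458
   = 3.2800 / 9.1458 = 0.3586 m/s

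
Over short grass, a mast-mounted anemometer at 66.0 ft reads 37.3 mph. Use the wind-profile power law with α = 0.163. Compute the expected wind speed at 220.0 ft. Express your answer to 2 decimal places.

45.39 mph

Power-law profile: V₂ = V₁ · (z₂/z₁)^α
V₂ = 37.3 × (220.0/66.0)^0.163 = 37.3 × (3.3333)^0.163
    = 37.3 × 1.2168 = 45.3877 mph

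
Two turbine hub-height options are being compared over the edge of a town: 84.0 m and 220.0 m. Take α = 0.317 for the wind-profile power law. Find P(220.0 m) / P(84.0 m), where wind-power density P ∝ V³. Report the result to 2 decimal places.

Speed ratio: V_B/V_A = (z_B/z_A)^α = (220.0/84.0)^0.317 = (2.6190)^0.317 = 1.35691
Power-density ratio: P_B/P_A = (V_B/V_A)³ = (1.35691)³ = 2.49836

2.50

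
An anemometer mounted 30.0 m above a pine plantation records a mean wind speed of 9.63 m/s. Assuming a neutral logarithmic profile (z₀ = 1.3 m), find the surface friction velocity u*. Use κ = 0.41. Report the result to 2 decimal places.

u* ≈ 1.26 m/s

Log law: V(z) = (u*/κ) · ln(z/z₀) ⇒ u* = κ · V / ln(z/z₀)
u* = 0.41 × 9.63 / ln(30.0/1.3) = 0.41 × 9.63 / 3.1388
   = 3.9483 / 3.1388 = 1.2579 m/s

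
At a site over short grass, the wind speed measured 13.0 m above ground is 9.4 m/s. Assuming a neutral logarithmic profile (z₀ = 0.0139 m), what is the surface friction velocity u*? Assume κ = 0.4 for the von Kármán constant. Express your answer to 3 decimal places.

Log law: V(z) = (u*/κ) · ln(z/z₀) ⇒ u* = κ · V / ln(z/z₀)
u* = 0.4 × 9.4 / ln(13.0/0.0139) = 0.4 × 9.4 / 6.8408
   = 3.7600 / 6.8408 = 0.5496 m/s

u* ≈ 0.550 m/s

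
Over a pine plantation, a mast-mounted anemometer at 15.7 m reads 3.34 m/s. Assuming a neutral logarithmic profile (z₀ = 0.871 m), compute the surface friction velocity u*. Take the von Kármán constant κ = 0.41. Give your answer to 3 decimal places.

Log law: V(z) = (u*/κ) · ln(z/z₀) ⇒ u* = κ · V / ln(z/z₀)
u* = 0.41 × 3.34 / ln(15.7/0.871) = 0.41 × 3.34 / 2.8918
   = 1.3694 / 2.8918 = 0.4736 m/s

u* ≈ 0.474 m/s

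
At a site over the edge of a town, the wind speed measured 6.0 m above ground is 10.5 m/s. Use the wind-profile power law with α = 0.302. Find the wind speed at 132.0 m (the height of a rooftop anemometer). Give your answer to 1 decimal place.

26.7 m/s

Power-law profile: V₂ = V₁ · (z₂/z₁)^α
V₂ = 10.5 × (132.0/6.0)^0.302 = 10.5 × (22.0000)^0.302
    = 10.5 × 2.5434 = 26.7055 m/s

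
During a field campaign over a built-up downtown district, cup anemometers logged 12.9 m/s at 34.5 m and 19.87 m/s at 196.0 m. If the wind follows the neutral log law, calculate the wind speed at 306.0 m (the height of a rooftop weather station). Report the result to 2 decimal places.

21.66 m/s

Log law: V ∝ ln(z/z₀). From the pair, with r = V₁/V₂ = 0.64922,
ln z₀ = (ln z₁ − r·ln z₂)/(1 − r) = (3.5410 − 0.64922×5.2781)/0.35078 = 0.3259 → z₀ = 1.385 m
V₃ = V₁ · ln(z₃/z₀)/ln(z₁/z₀) = 12.9 × 5.3977/3.2151 = 21.6574 m/s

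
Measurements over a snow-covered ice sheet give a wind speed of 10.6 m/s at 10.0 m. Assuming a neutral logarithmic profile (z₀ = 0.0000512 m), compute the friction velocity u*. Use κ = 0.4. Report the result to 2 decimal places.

u* ≈ 0.35 m/s

Log law: V(z) = (u*/κ) · ln(z/z₀) ⇒ u* = κ · V / ln(z/z₀)
u* = 0.4 × 10.6 / ln(10.0/0.0000512) = 0.4 × 10.6 / 12.1824
   = 4.2400 / 12.1824 = 0.3480 m/s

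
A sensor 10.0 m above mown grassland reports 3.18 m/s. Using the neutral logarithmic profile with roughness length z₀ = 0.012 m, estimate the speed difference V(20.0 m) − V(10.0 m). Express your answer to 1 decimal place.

Log law: V₂ = V₁ · ln(z₂/z₀)/ln(z₁/z₀) = 3.18 × 7.4186/6.7254 = 3.5077 m/s
ΔV = 3.5077 − 3.18 = 0.3277 m/s

0.3 m/s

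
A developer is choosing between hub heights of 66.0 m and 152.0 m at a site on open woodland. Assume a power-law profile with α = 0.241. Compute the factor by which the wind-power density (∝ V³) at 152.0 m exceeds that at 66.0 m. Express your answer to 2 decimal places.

Speed ratio: V_B/V_A = (z_B/z_A)^α = (152.0/66.0)^0.241 = (2.3030)^0.241 = 1.22268
Power-density ratio: P_B/P_A = (V_B/V_A)³ = (1.22268)³ = 1.82786

1.83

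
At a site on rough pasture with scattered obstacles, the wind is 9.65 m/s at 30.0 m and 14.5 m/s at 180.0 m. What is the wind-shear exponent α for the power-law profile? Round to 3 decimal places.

Power law: V₂/V₁ = (z₂/z₁)^α ⇒ α = ln(V₂/V₁) / ln(z₂/z₁)
α = ln(14.5/9.65) / ln(180.0/30.0) = ln(1.5026) / ln(6.0000)
  = 0.40719 / 1.79176 = 0.22726

α ≈ 0.227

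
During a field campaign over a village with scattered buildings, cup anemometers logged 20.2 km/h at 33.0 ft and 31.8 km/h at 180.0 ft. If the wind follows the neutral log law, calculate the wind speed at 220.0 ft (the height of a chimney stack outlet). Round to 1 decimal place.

Log law: V ∝ ln(z/z₀). From the pair, with r = V₁/V₂ = 0.63522,
ln z₀ = (ln z₁ − r·ln z₂)/(1 − r) = (3.4965 − 0.63522×5.1930)/0.36478 = 0.5423 → z₀ = 1.720 ft
V₃ = V₁ · ln(z₃/z₀)/ln(z₁/z₀) = 20.2 × 4.8513/2.9542 = 33.1721 km/h

33.2 km/h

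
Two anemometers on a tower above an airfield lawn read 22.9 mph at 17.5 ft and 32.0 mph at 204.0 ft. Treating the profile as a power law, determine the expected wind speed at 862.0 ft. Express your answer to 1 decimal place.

38.9 mph

First find α: α = ln(V₂/V₁)/ln(z₂/z₁) = ln(32.0/22.9)/ln(204.0/17.5) = 0.33460/2.45592 = 0.1362
Extrapolate from 204.0 ft to 862.0 ft: V₃ = 32.0 × (862.0/204.0)^0.1362 = 32.0 × 1.2169 = 38.9422 mph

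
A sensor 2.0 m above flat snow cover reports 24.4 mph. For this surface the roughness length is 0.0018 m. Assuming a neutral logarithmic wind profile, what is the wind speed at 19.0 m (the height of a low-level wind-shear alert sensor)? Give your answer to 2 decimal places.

32.23 mph

Log law: V(z) ∝ ln(z/z₀), so V₂/V₁ = ln(z₂/z₀) / ln(z₁/z₀).
ln(19.0/0.0018) = 9.2644, ln(2.0/0.0018) = 7.0131
V₂ = 24.4 × 9.2644/7.0131 = 24.4 × 1.3210 = 32.2327 mph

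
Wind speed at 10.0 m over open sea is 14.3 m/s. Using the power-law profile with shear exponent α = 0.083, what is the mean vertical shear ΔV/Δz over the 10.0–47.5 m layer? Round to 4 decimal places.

Power law: V₂ = V₁ · (z₂/z₁)^α = 14.3 × (4.7500)^0.083 = 16.2743 m/s
ΔV/Δz = (16.2743 − 14.3)/(47.5 − 10.0) = 1.9743/37.5000 = 0.05265 m/s/m

0.0526 m/s/m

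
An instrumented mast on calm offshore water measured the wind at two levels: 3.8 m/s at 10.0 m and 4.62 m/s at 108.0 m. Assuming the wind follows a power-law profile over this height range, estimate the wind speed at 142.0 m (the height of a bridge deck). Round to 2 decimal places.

First find α: α = ln(V₂/V₁)/ln(z₂/z₁) = ln(4.62/3.8)/ln(108.0/10.0) = 0.19539/2.37955 = 0.0821
Extrapolate from 108.0 m to 142.0 m: V₃ = 4.62 × (142.0/108.0)^0.0821 = 4.62 × 1.0227 = 4.7250 m/s

4.73 m/s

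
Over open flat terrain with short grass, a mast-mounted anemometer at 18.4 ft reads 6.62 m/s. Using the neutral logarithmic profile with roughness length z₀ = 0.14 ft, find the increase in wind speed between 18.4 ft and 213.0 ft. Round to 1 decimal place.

3.3 m/s

Log law: V₂ = V₁ · ln(z₂/z₀)/ln(z₁/z₀) = 6.62 × 7.3274/4.8785 = 9.9432 m/s
ΔV = 9.9432 − 6.62 = 3.3232 m/s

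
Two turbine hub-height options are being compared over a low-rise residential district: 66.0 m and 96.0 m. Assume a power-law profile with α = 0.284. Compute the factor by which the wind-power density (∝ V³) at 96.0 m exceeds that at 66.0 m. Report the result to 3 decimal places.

Speed ratio: V_B/V_A = (z_B/z_A)^α = (96.0/66.0)^0.284 = (1.4545)^0.284 = 1.11228
Power-density ratio: P_B/P_A = (V_B/V_A)³ = (1.11228)³ = 1.37608

1.376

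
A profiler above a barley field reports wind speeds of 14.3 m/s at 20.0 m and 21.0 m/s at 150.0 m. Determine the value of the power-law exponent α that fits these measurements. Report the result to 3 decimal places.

α ≈ 0.191

Power law: V₂/V₁ = (z₂/z₁)^α ⇒ α = ln(V₂/V₁) / ln(z₂/z₁)
α = ln(21.0/14.3) / ln(150.0/20.0) = ln(1.4685) / ln(7.5000)
  = 0.38426 / 2.01490 = 0.19071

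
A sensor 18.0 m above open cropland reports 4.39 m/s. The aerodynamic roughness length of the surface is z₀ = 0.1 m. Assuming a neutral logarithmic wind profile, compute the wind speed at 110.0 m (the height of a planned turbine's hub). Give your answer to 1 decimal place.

5.9 m/s

Log law: V(z) ∝ ln(z/z₀), so V₂/V₁ = ln(z₂/z₀) / ln(z₁/z₀).
ln(110.0/0.1) = 7.0031, ln(18.0/0.1) = 5.1930
V₂ = 4.39 × 7.0031/5.1930 = 4.39 × 1.3486 = 5.9202 m/s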